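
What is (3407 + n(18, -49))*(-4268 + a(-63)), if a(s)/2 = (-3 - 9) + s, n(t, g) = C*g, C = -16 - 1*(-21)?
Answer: -13969716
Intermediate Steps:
C = 5 (C = -16 + 21 = 5)
n(t, g) = 5*g
a(s) = -24 + 2*s (a(s) = 2*((-3 - 9) + s) = 2*(-12 + s) = -24 + 2*s)
(3407 + n(18, -49))*(-4268 + a(-63)) = (3407 + 5*(-49))*(-4268 + (-24 + 2*(-63))) = (3407 - 245)*(-4268 + (-24 - 126)) = 3162*(-4268 - 150) = 3162*(-4418) = -13969716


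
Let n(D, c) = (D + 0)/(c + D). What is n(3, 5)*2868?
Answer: 2151/2 ≈ 1075.5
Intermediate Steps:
n(D, c) = D/(D + c)
n(3, 5)*2868 = (3/(3 + 5))*2868 = (3/8)*2868 = 2151/2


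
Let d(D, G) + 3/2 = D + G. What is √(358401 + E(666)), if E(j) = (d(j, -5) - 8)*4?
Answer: √361007 ≈ 600.84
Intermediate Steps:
d(D, G) = -3/2 + D + G (d(D, G) = -3/2 + (D + G) = -3/2 + D + G)
E(j) = -58 + 4*j (E(j) = ((-3/2 + j - 5) - 8)*4 = ((-13/2 + j) - 8)*4 = (-29/2 + j)*4 = -58 + 4*j)
√(358401 + E(666)) = √(358401 + (-58 + 4*666)) = √(358401 + (-58 + 2664)) = √(358401 + 2606) = √361007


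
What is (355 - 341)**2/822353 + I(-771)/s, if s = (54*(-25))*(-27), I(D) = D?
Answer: -29851903/1427369850 ≈ -0.020914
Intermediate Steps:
s = 36450 (s = -1350*(-27) = 36450)
(355 - 341)**2/822353 + I(-771)/s = (355 - 341)**2/822353 - 771/36450 = 14**2*(1/822353) - 771*1/36450 = 196*(1/822353) - 257/12150 = 28/117479 - 257/12150 = -29851903/1427369850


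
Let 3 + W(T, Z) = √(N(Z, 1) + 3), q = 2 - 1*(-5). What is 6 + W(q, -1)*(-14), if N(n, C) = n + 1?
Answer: 48 - 14*√3 ≈ 23.751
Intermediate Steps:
q = 7 (q = 2 + 5 = 7)
N(n, C) = 1 + n
W(T, Z) = -3 + √(4 + Z) (W(T, Z) = -3 + √((1 + Z) + 3) = -3 + √(4 + Z))
6 + W(q, -1)*(-14) = 6 + (-3 + √(4 - 1))*(-14) = 6 + (-3 + √3)*(-14) = 6 + (42 - 14*√3) = 48 - 14*√3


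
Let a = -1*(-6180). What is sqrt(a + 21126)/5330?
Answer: 3*sqrt(3034)/5330 ≈ 0.031003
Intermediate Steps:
a = 6180
sqrt(a + 21126)/5330 = sqrt(6180 + 21126)/5330 = sqrt(27306)*(1/5330) = (3*sqrt(3034))*(1/5330) = 3*sqrt(3034)/5330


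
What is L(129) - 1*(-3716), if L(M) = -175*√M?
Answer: 3716 - 175*√129 ≈ 1728.4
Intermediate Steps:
L(129) - 1*(-3716) = -175*√129 - 1*(-3716) = -175*√129 + 3716 = 3716 - 175*√129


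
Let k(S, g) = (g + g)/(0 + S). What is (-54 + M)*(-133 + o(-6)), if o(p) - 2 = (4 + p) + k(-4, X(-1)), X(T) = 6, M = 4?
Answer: 6800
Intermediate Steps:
k(S, g) = 2*g/S (k(S, g) = (2*g)/S = 2*g/S)
o(p) = 3 + p (o(p) = 2 + ((4 + p) + 2*6/(-4)) = 2 + ((4 + p) + 2*6*(-¼)) = 2 + ((4 + p) - 3) = 2 + (1 + p) = 3 + p)
(-54 + M)*(-133 + o(-6)) = (-54 + 4)*(-133 + (3 - 6)) = -50*(-133 - 3) = -50*(-136) = 6800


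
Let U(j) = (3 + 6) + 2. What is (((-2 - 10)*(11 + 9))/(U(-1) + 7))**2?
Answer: 1600/9 ≈ 177.78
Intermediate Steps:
U(j) = 11 (U(j) = 9 + 2 = 11)
(((-2 - 10)*(11 + 9))/(U(-1) + 7))**2 = (((-2 - 10)*(11 + 9))/(11 + 7))**2 = ((-12*20)/18)**2 = ((1/18)*(-240))**2 = (-40/3)**2 = 1600/9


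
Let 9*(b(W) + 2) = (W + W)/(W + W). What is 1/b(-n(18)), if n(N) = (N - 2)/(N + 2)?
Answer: -9/17 ≈ -0.52941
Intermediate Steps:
n(N) = (-2 + N)/(2 + N)
b(W) = -17/9 (b(W) = -2 + ((W + W)/(W + W))/9 = -2 + ((2*W)/((2*W)))/9 = -2 + ((2*W)*(1/(2*W)))/9 = -2 + (⅑)*1 = -2 + ⅑ = -17/9)
1/b(-n(18)) = 1/(-17/9) = -9/17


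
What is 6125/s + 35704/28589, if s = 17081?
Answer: 784967649/488328709 ≈ 1.6075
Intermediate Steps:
6125/s + 35704/28589 = 6125/17081 + 35704/28589 = 784967649/488328709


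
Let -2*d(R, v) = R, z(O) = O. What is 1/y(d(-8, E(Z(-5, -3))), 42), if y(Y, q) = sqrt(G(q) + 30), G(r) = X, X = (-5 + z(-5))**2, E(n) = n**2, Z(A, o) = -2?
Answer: sqrt(130)/130 ≈ 0.087706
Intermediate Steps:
d(R, v) = -R/2
X = 100 (X = (-5 - 5)**2 = (-10)**2 = 100)
G(r) = 100
y(Y, q) = sqrt(130) (y(Y, q) = sqrt(100 + 30) = sqrt(130))
1/y(d(-8, E(Z(-5, -3))), 42) = 1/(sqrt(130)) = sqrt(130)/130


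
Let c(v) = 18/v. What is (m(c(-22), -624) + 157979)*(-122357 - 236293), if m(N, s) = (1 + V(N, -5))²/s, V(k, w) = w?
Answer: -736569069000/13 ≈ -5.6659e+10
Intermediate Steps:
m(N, s) = 16/s (m(N, s) = (1 - 5)²/s = (-4)²/s = 16/s)
(m(c(-22), -624) + 157979)*(-122357 - 236293) = (16/(-624) + 157979)*(-122357 - 236293) = (16*(-1/624) + 157979)*(-358650) = (-1/39 + 157979)*(-358650) = (6161180/39)*(-358650) = -736569069000/13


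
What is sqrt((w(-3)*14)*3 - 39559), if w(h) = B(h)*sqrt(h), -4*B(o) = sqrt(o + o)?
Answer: sqrt(-158236 + 126*sqrt(2))/2 ≈ 198.78*I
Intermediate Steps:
B(o) = -sqrt(2)*sqrt(o)/4 (B(o) = -sqrt(o + o)/4 = -sqrt(2)*sqrt(o)/4)
w(h) = -h*sqrt(2)/4 (w(h) = (-sqrt(2)*sqrt(h)/4)*sqrt(h) = -h*sqrt(2)/4)
sqrt((w(-3)*14)*3 - 39559) = sqrt((-1/4*(-3)*sqrt(2)*14)*3 - 39559) = sqrt(((3*sqrt(2)/4)*14)*3 - 39559) = sqrt((21*sqrt(2)/2)*3 - 39559) = sqrt(63*sqrt(2)/2 - 39559) = sqrt(-39559 + 63*sqrt(2)/2)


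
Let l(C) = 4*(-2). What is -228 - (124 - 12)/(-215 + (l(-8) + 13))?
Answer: -3412/15 ≈ -227.47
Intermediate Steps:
l(C) = -8
-228 - (124 - 12)/(-215 + (l(-8) + 13)) = -228 - (124 - 12)/(-215 + (-8 + 13)) = -228 - 112/(-215 + 5) = -228 - 112/(-210) = -228 - 112*(-1)/210 = -228 - 1*(-8/15) = -228 + 8/15 = -3412/15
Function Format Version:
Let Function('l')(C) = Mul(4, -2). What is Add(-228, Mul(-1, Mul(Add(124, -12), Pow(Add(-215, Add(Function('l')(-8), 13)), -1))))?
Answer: Rational(-3412, 15) ≈ -227.47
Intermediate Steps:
Function('l')(C) = -8
Add(-228, Mul(-1, Mul(Add(124, -12), Pow(Add(-215, Add(Function('l')(-8), 13)), -1)))) = Add(-228, Mul(-1, Mul(Add(124, -12), Pow(Add(-215, Add(-8, 13)), -1)))) = Add(-228, Mul(-1, Mul(112, Pow(Add(-215, 5), -1)))) = Add(-228, Mul(-1, Mul(112, Pow(-210, -1)))) = Add(-228, Mul(-1, Mul(112, Rational(-1, 210)))) = Add(-228, Mul(-1, Rational(-8, 15))) = Add(-228, Rational(8, 15)) = Rational(-3412, 15)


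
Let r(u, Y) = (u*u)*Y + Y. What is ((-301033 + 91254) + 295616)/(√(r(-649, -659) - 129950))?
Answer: -85837*I*√69425517/138851034 ≈ -5.1509*I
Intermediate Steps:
r(u, Y) = Y + Y*u² (r(u, Y) = u²*Y + Y = Y*u² + Y = Y + Y*u²)
((-301033 + 91254) + 295616)/(√(r(-649, -659) - 129950)) = ((-301033 + 91254) + 295616)/(√(-659*(1 + (-649)²) - 129950)) = (-209779 + 295616)/(√(-659*(1 + 421201) - 129950)) = 85837/(√(-659*421202 - 129950)) = 85837/(√(-277572118 - 129950)) = 85837/(√(-277702068)) = 85837/((2*I*√69425517)) = 85837*(-I*√69425517/138851034) = -85837*I*√69425517/138851034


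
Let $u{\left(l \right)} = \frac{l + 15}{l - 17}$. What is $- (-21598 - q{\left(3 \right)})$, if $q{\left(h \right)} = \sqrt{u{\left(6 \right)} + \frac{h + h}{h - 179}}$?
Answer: $21598 + \frac{3 i \sqrt{418}}{44} \approx 21598.0 + 1.394 i$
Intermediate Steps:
$u{\left(l \right)} = \frac{15 + l}{-17 + l}$
$q{\left(h \right)} = \sqrt{- \frac{21}{11} + \frac{2 h}{-179 + h}}$ ($q{\left(h \right)} = \sqrt{\frac{15 + 6}{-17 + 6} + \frac{h + h}{h - 179}} = \sqrt{\frac{1}{-11} \cdot 21 + \frac{2 h}{-179 + h}} = \sqrt{\left(- \frac{1}{11}\right) 21 + \frac{2 h}{-179 + h}} = \sqrt{- \frac{21}{11} + \frac{2 h}{-179 + h}}$)
$- (-21598 - q{\left(3 \right)}) = - (-21598 - \frac{\sqrt{11} \sqrt{\frac{3759 + 3}{-179 + 3}}}{11}) = - (-21598 - \frac{\sqrt{11} \sqrt{\frac{1}{-176} \cdot 3762}}{11}) = - (-21598 - \frac{\sqrt{11} \sqrt{\left(- \frac{1}{176}\right) 3762}}{11}) = - (-21598 - \frac{\sqrt{11} \sqrt{- \frac{171}{8}}}{11}) = - (-21598 - \frac{\sqrt{11} \frac{3 i \sqrt{38}}{4}}{11}) = - (-21598 - \frac{3 i \sqrt{418}}{44}) = 21598 + \frac{3 i \sqrt{418}}{44}$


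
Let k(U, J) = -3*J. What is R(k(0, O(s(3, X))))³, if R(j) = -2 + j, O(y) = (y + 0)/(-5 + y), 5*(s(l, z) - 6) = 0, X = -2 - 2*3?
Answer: -8000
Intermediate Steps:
X = -8 (X = -2 - 6 = -8)
s(l, z) = 6 (s(l, z) = 6 + (⅕)*0 = 6 + 0 = 6)
O(y) = y/(-5 + y)
R(k(0, O(s(3, X))))³ = (-2 - 18/(-5 + 6))³ = (-2 - 18/1)³ = (-2 - 18)³ = (-20)³ = -8000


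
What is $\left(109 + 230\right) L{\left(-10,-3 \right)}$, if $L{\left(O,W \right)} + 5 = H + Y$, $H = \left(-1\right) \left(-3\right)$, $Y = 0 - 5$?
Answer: $-2373$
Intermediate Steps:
$Y = -5$
$H = 3$
$L{\left(O,W \right)} = -7$ ($L{\left(O,W \right)} = -5 + \left(3 - 5\right) = -5 - 2 = -7$)
$\left(109 + 230\right) L{\left(-10,-3 \right)} = \left(109 + 230\right) \left(-7\right) = 339 \left(-7\right) = -2373$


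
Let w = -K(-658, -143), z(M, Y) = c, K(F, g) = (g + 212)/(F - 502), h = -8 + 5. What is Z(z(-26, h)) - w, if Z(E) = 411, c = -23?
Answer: 476691/1160 ≈ 410.94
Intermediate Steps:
h = -3
K(F, g) = (212 + g)/(-502 + F)
z(M, Y) = -23
w = 69/1160 (w = -(212 - 143)/(-502 - 658) = -69/(-1160) = -(-1)*69/1160 = -1*(-69/1160) = 69/1160 ≈ 0.059483)
Z(z(-26, h)) - w = 411 - 1*69/1160 = 411 - 69/1160 = 476691/1160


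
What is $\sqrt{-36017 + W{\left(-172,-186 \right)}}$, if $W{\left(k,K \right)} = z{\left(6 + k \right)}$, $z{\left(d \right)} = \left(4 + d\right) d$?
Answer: $5 i \sqrt{365} \approx 95.525 i$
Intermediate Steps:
$z{\left(d \right)} = d \left(4 + d\right)$
$W{\left(k,K \right)} = \left(6 + k\right) \left(10 + k\right)$ ($W{\left(k,K \right)} = \left(6 + k\right) \left(4 + \left(6 + k\right)\right) = \left(6 + k\right) \left(10 + k\right)$)
$\sqrt{-36017 + W{\left(-172,-186 \right)}} = \sqrt{-36017 + \left(6 - 172\right) \left(10 - 172\right)} = \sqrt{-36017 - -26892} = \sqrt{-36017 + 26892} = \sqrt{-9125} = 5 i \sqrt{365}$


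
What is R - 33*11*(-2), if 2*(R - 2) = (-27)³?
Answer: -18227/2 ≈ -9113.5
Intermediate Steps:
R = -19679/2 (R = 2 + (½)*(-27)³ = 2 + (½)*(-19683) = 2 - 19683/2 = -19679/2 ≈ -9839.5)
R - 33*11*(-2) = -19679/2 - 33*11*(-2) = -19679/2 - 363*(-2) = -19679/2 + 726 = -18227/2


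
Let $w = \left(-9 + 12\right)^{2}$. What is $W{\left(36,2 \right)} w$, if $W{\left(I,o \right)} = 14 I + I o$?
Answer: $5184$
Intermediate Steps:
$w = 9$ ($w = 3^{2} = 9$)
$W{\left(36,2 \right)} w = 36 \left(14 + 2\right) 9 = 36 \cdot 16 \cdot 9 = 576 \cdot 9 = 5184$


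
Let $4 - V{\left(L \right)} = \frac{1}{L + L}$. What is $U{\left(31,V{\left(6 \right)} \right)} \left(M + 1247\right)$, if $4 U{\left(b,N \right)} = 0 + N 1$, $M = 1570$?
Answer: $\frac{44133}{16} \approx 2758.3$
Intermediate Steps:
$V{\left(L \right)} = 4 - \frac{1}{2 L}$ ($V{\left(L \right)} = 4 - \frac{1}{L + L} = 4 - \frac{1}{2 L}$)
$U{\left(b,N \right)} = \frac{N}{4}$ ($U{\left(b,N \right)} = \frac{0 + N 1}{4} = \frac{0 + N}{4} = \frac{N}{4}$)
$U{\left(31,V{\left(6 \right)} \right)} \left(M + 1247\right) = \frac{4 - \frac{1}{2 \cdot 6}}{4} \left(1570 + 1247\right) = \frac{4 - \frac{1}{12}}{4} \cdot 2817 = \frac{1}{4} \cdot \frac{47}{12} \cdot 2817 = \frac{47}{48} \cdot 2817 = \frac{44133}{16}$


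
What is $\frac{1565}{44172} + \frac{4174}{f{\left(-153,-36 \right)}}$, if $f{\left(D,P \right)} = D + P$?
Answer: $- \frac{6817709}{309204} \approx -22.049$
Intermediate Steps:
$\frac{1565}{44172} + \frac{4174}{f{\left(-153,-36 \right)}} = \frac{1565}{44172} + \frac{4174}{-153 - 36} = 1565 \cdot \frac{1}{44172} + \frac{4174}{-189} = \frac{1565}{44172} + 4174 \left(- \frac{1}{189}\right) = \frac{1565}{44172} - \frac{4174}{189} = - \frac{6817709}{309204}$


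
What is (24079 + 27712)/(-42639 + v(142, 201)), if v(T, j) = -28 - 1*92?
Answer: -51791/42759 ≈ -1.2112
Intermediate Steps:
v(T, j) = -120 (v(T, j) = -28 - 92 = -120)
(24079 + 27712)/(-42639 + v(142, 201)) = (24079 + 27712)/(-42639 - 120) = 51791/(-42759) = 51791*(-1/42759) = -51791/42759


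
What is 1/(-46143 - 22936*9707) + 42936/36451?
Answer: 28790728451957/24442212691703 ≈ 1.1779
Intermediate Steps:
1/(-46143 - 22936*9707) + 42936/36451 = (1/9707)/(-69079) + 42936*(1/36451) = -1/69079*1/9707 + 42936/36451 = -1/670549853 + 42936/36451 = 28790728451957/24442212691703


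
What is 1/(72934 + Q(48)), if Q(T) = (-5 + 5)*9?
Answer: 1/72934 ≈ 1.3711e-5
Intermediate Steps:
Q(T) = 0 (Q(T) = 0*9 = 0)
1/(72934 + Q(48)) = 1/(72934 + 0) = 1/72934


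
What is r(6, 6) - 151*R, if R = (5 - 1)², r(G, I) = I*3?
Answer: -2398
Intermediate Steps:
r(G, I) = 3*I
R = 16 (R = 4² = 16)
r(6, 6) - 151*R = 3*6 - 151*16 = 18 - 2416 = -2398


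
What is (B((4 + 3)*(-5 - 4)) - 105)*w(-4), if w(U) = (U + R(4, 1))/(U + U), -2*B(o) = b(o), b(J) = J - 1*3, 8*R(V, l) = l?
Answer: -279/8 ≈ -34.875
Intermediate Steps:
R(V, l) = l/8
b(J) = -3 + J (b(J) = J - 3 = -3 + J)
B(o) = 3/2 - o/2 (B(o) = -(-3 + o)/2 = 3/2 - o/2)
w(U) = (⅛ + U)/(2*U) (w(U) = (U + (⅛)*1)/(U + U) = (U + ⅛)/((2*U)) = (⅛ + U)*(1/(2*U)) = (⅛ + U)/(2*U))
(B((4 + 3)*(-5 - 4)) - 105)*w(-4) = ((3/2 - (4 + 3)*(-5 - 4)/2) - 105)*((1/16)*(1 + 8*(-4))/(-4)) = ((3/2 - 7*(-9)/2) - 105)*((1/16)*(-¼)*(1 - 32)) = ((3/2 - ½*(-63)) - 105)*((1/16)*(-¼)*(-31)) = ((3/2 + 63/2) - 105)*(31/64) = (33 - 105)*(31/64) = -72*31/64 = -279/8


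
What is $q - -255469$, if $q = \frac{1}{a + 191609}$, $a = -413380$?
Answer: $\frac{56655615598}{221771} \approx 2.5547 \cdot 10^{5}$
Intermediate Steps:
$q = - \frac{1}{221771}$ ($q = \frac{1}{-413380 + 191609} = \frac{1}{-221771} = - \frac{1}{221771} \approx -4.5092 \cdot 10^{-6}$)
$q - -255469 = - \frac{1}{221771} - -255469 = - \frac{1}{221771} + 255469 = \frac{56655615598}{221771}$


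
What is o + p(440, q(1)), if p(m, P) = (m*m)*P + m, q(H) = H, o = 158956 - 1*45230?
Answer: 307766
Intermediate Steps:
o = 113726 (o = 158956 - 45230 = 113726)
p(m, P) = m + P*m² (p(m, P) = m²*P + m = P*m² + m = m + P*m²)
o + p(440, q(1)) = 113726 + 440*(1 + 1*440) = 113726 + 440*(1 + 440) = 113726 + 440*441 = 113726 + 194040 = 307766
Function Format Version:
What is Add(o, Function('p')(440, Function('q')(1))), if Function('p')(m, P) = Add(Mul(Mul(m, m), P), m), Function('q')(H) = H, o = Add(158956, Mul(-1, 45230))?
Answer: 307766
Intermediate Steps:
o = 113726 (o = Add(158956, -45230) = 113726)
Function('p')(m, P) = Add(m, Mul(P, Pow(m, 2))) (Function('p')(m, P) = Add(Mul(Pow(m, 2), P), m) = Add(Mul(P, Pow(m, 2)), m) = Add(m, Mul(P, Pow(m, 2))))
Add(o, Function('p')(440, Function('q')(1))) = Add(113726, Mul(440, Add(1, Mul(1, 440)))) = Add(113726, Mul(440, Add(1, 440))) = Add(113726, Mul(440, 441)) = Add(113726, 194040) = 307766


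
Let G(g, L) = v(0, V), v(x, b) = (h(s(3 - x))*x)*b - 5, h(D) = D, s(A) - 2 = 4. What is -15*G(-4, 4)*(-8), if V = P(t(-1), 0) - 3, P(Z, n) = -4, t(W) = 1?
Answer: -600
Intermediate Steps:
s(A) = 6 (s(A) = 2 + 4 = 6)
V = -7 (V = -4 - 3 = -7)
v(x, b) = -5 + 6*b*x (v(x, b) = (6*x)*b - 5 = 6*b*x - 5 = -5 + 6*b*x)
G(g, L) = -5 (G(g, L) = -5 + 6*(-7)*0 = -5 + 0 = -5)
-15*G(-4, 4)*(-8) = -15*(-5)*(-8) = 75*(-8) = -600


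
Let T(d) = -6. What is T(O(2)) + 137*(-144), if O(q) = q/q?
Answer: -19734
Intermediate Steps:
O(q) = 1
T(O(2)) + 137*(-144) = -6 + 137*(-144) = -6 - 19728 = -19734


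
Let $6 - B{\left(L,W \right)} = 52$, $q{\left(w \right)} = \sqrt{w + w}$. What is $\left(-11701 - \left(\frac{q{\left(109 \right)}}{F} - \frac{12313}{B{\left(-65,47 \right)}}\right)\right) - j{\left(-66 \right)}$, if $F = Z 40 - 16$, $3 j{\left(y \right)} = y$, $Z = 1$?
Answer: $- \frac{549547}{46} - \frac{\sqrt{218}}{24} \approx -11947.0$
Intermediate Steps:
$j{\left(y \right)} = \frac{y}{3}$
$q{\left(w \right)} = \sqrt{2} \sqrt{w}$ ($q{\left(w \right)} = \sqrt{2 w} = \sqrt{2} \sqrt{w}$)
$F = 24$ ($F = 1 \cdot 40 - 16 = 40 - 16 = 24$)
$B{\left(L,W \right)} = -46$ ($B{\left(L,W \right)} = 6 - 52 = -46$)
$\left(-11701 - \left(\frac{q{\left(109 \right)}}{F} - \frac{12313}{B{\left(-65,47 \right)}}\right)\right) - j{\left(-66 \right)} = \left(-11701 - \left(\frac{\sqrt{2} \sqrt{109}}{24} - \frac{12313}{-46}\right)\right) - \frac{1}{3} \left(-66\right) = \left(-11701 - \left(\sqrt{218} \cdot \frac{1}{24} - - \frac{12313}{46}\right)\right) - -22 = \left(-11701 - \left(\frac{\sqrt{218}}{24} + \frac{12313}{46}\right)\right) + 22 = \left(-11701 - \left(\frac{12313}{46} + \frac{\sqrt{218}}{24}\right)\right) + 22 = \left(- \frac{550559}{46} - \frac{\sqrt{218}}{24}\right) + 22 = - \frac{549547}{46} - \frac{\sqrt{218}}{24}$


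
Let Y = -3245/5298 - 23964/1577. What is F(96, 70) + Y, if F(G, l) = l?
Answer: 452767583/8354946 ≈ 54.192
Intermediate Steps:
Y = -132078637/8354946 (Y = -3245*1/5298 - 23964*1/1577 = -3245/5298 - 23964/1577 = -132078637/8354946 ≈ -15.808)
F(96, 70) + Y = 70 - 132078637/8354946 = 452767583/8354946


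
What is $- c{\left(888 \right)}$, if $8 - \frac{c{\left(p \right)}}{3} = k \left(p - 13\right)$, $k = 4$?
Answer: $10476$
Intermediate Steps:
$c{\left(p \right)} = 180 - 12 p$ ($c{\left(p \right)} = 24 - 3 \cdot 4 \left(p - 13\right) = 24 - 3 \cdot 4 \left(-13 + p\right) = 24 - 3 \left(-52 + 4 p\right) = 24 - \left(-156 + 12 p\right) = 180 - 12 p$)
$- c{\left(888 \right)} = - (180 - 10656) = \left(-1\right) \left(-10476\right) = 10476$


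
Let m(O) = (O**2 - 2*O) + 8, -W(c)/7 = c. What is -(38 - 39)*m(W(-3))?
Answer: 407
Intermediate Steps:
W(c) = -7*c
m(O) = 8 + O**2 - 2*O
-(38 - 39)*m(W(-3)) = -(38 - 39)*(8 + (-7*(-3))**2 - (-14)*(-3)) = -(-1)*(8 + 21**2 - 2*21) = -(-1)*(8 + 441 - 42) = -(-1)*407 = -1*(-407) = 407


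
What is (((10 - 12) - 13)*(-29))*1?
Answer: 435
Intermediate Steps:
(((10 - 12) - 13)*(-29))*1 = ((-2 - 13)*(-29))*1 = -15*(-29)*1 = 435*1 = 435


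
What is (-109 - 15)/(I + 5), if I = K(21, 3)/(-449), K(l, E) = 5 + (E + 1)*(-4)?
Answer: -13919/564 ≈ -24.679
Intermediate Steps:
K(l, E) = 1 - 4*E (K(l, E) = 5 + (1 + E)*(-4) = 5 + (-4 - 4*E) = 1 - 4*E)
I = 11/449 (I = (1 - 4*3)/(-449) = (1 - 12)*(-1/449) = -11*(-1/449) = 11/449 ≈ 0.024499)
(-109 - 15)/(I + 5) = (-109 - 15)/(11/449 + 5) = -124/2256/449 = -124*449/2256 = -13919/564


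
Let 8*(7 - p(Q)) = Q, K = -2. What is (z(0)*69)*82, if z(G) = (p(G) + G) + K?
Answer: 28290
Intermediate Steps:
p(Q) = 7 - Q/8
z(G) = 5 + 7*G/8 (z(G) = ((7 - G/8) + G) - 2 = (7 + 7*G/8) - 2 = 5 + 7*G/8)
(z(0)*69)*82 = ((5 + (7/8)*0)*69)*82 = ((5 + 0)*69)*82 = (5*69)*82 = 345*82 = 28290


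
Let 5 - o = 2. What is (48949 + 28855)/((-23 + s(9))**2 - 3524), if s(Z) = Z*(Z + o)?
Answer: 77804/3701 ≈ 21.022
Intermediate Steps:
o = 3 (o = 5 - 1*2 = 5 - 2 = 3)
s(Z) = Z*(3 + Z) (s(Z) = Z*(Z + 3) = Z*(3 + Z))
(48949 + 28855)/((-23 + s(9))**2 - 3524) = (48949 + 28855)/((-23 + 9*(3 + 9))**2 - 3524) = 77804/((-23 + 9*12)**2 - 3524) = 77804/((-23 + 108)**2 - 3524) = 77804/(85**2 - 3524) = 77804/(7225 - 3524) = 77804/3701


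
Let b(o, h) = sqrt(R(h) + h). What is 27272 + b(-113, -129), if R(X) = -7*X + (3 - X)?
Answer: 27272 + sqrt(906) ≈ 27302.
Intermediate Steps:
R(X) = 3 - 8*X
b(o, h) = sqrt(3 - 7*h) (b(o, h) = sqrt((3 - 8*h) + h) = sqrt(3 - 7*h))
27272 + b(-113, -129) = 27272 + sqrt(3 - 7*(-129)) = 27272 + sqrt(3 + 903) = 27272 + sqrt(906)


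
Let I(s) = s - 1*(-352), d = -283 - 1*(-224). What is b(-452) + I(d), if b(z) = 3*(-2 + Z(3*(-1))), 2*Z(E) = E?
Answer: 565/2 ≈ 282.50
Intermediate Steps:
Z(E) = E/2
b(z) = -21/2 (b(z) = 3*(-2 + (3*(-1))/2) = 3*(-2 + (½)*(-3)) = 3*(-2 - 3/2) = 3*(-7/2) = -21/2)
d = -59 (d = -283 + 224 = -59)
I(s) = 352 + s (I(s) = s + 352 = 352 + s)
b(-452) + I(d) = -21/2 + (352 - 59) = -21/2 + 293 = 565/2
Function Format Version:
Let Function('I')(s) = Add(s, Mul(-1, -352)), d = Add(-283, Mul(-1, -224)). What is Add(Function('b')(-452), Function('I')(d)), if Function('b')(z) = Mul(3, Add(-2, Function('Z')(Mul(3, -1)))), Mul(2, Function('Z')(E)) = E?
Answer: Rational(565, 2) ≈ 282.50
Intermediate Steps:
Function('Z')(E) = Mul(Rational(1, 2), E)
Function('b')(z) = Rational(-21, 2) (Function('b')(z) = Mul(3, Add(-2, Mul(Rational(1, 2), Mul(3, -1)))) = Mul(3, Add(-2, Mul(Rational(1, 2), -3))) = Mul(3, Add(-2, Rational(-3, 2))) = Mul(3, Rational(-7, 2)) = Rational(-21, 2))
d = -59 (d = Add(-283, 224) = -59)
Function('I')(s) = Add(352, s) (Function('I')(s) = Add(s, 352) = Add(352, s))
Add(Function('b')(-452), Function('I')(d)) = Add(Rational(-21, 2), Add(352, -59)) = Add(Rational(-21, 2), 293) = Rational(565, 2)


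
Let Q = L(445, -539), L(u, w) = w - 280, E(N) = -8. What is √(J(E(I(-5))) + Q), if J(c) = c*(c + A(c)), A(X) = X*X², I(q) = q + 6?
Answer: √3341 ≈ 57.801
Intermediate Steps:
I(q) = 6 + q
A(X) = X³
J(c) = c*(c + c³)
L(u, w) = -280 + w
Q = -819 (Q = -280 - 539 = -819)
√(J(E(I(-5))) + Q) = √(((-8)² + (-8)⁴) - 819) = √((64 + 4096) - 819) = √(4160 - 819) = √3341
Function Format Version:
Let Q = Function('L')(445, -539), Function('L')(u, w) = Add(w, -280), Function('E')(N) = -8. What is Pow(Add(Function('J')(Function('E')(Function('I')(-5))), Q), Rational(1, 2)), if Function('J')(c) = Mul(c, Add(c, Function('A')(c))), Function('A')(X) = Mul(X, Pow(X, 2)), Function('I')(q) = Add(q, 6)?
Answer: Pow(3341, Rational(1, 2)) ≈ 57.801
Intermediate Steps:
Function('I')(q) = Add(6, q)
Function('A')(X) = Pow(X, 3)
Function('J')(c) = Mul(c, Add(c, Pow(c, 3)))
Function('L')(u, w) = Add(-280, w)
Q = -819 (Q = Add(-280, -539) = -819)
Pow(Add(Function('J')(Function('E')(Function('I')(-5))), Q), Rational(1, 2)) = Pow(Add(Add(Pow(-8, 2), Pow(-8, 4)), -819), Rational(1, 2)) = Pow(Add(Add(64, 4096), -819), Rational(1, 2)) = Pow(Add(4160, -819), Rational(1, 2)) = Pow(3341, Rational(1, 2))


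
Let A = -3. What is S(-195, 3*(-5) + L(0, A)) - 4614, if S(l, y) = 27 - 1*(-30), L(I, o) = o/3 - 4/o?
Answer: -4557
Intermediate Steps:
L(I, o) = -4/o + o/3 (L(I, o) = o*(⅓) - 4/o = o/3 - 4/o = -4/o + o/3)
S(l, y) = 57 (S(l, y) = 27 + 30 = 57)
S(-195, 3*(-5) + L(0, A)) - 4614 = 57 - 4614 = -4557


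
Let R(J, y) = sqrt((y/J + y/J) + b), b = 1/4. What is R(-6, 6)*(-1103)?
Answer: -1103*I*sqrt(7)/2 ≈ -1459.1*I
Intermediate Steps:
b = 1/4 ≈ 0.25000
R(J, y) = sqrt(1/4 + 2*y/J) (R(J, y) = sqrt((y/J + y/J) + 1/4) = sqrt(2*y/J + 1/4) = sqrt(1/4 + 2*y/J))
R(-6, 6)*(-1103) = (sqrt((-6 + 8*6)/(-6))/2)*(-1103) = (sqrt(-(-6 + 48)/6)/2)*(-1103) = (sqrt(-1/6*42)/2)*(-1103) = (sqrt(-7)/2)*(-1103) = ((I*sqrt(7))/2)*(-1103) = (I*sqrt(7)/2)*(-1103) = -1103*I*sqrt(7)/2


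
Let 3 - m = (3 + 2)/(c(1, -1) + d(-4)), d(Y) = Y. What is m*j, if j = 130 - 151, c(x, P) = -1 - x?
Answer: -161/2 ≈ -80.500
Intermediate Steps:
m = 23/6 (m = 3 - (3 + 2)/((-1 - 1*1) - 4) = 3 - 5/((-1 - 1) - 4) = 3 - 5/(-2 - 4) = 3 - 5/(-6) = 3 - 5*(-1)/6 = 3 - 1*(-5/6) = 3 + 5/6 = 23/6 ≈ 3.8333)
j = -21
m*j = (23/6)*(-21) = -161/2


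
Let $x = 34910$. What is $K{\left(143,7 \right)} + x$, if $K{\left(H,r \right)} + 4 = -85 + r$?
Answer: $34828$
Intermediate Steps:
$K{\left(H,r \right)} = -89 + r$ ($K{\left(H,r \right)} = -4 + \left(-85 + r\right) = -89 + r$)
$K{\left(143,7 \right)} + x = \left(-89 + 7\right) + 34910 = -82 + 34910 = 34828$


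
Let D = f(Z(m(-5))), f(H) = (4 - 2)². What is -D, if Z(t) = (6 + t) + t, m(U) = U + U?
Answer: -4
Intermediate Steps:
m(U) = 2*U
Z(t) = 6 + 2*t
f(H) = 4 (f(H) = 2² = 4)
D = 4
-D = -1*4 = -4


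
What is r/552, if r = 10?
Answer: 5/276 ≈ 0.018116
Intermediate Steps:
r/552 = 10/552 = 10*(1/552) = 5/276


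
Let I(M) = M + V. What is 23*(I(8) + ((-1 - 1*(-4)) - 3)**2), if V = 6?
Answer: 322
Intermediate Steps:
I(M) = 6 + M (I(M) = M + 6 = 6 + M)
23*(I(8) + ((-1 - 1*(-4)) - 3)**2) = 23*((6 + 8) + ((-1 - 1*(-4)) - 3)**2) = 23*(14 + ((-1 + 4) - 3)**2) = 23*(14 + (3 - 3)**2) = 23*(14 + 0**2) = 23*(14 + 0) = 23*14 = 322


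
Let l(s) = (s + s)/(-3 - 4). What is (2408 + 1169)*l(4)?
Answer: -4088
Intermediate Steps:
l(s) = -2*s/7 (l(s) = (2*s)/(-7) = (2*s)*(-1/7) = -2*s/7)
(2408 + 1169)*l(4) = (2408 + 1169)*(-2/7*4) = 3577*(-8/7) = -4088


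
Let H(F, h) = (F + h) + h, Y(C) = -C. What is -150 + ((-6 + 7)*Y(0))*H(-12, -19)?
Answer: -150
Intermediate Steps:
H(F, h) = F + 2*h
-150 + ((-6 + 7)*Y(0))*H(-12, -19) = -150 + ((-6 + 7)*(-1*0))*(-12 + 2*(-19)) = -150 + (1*0)*(-12 - 38) = -150 + 0*(-50) = -150 + 0 = -150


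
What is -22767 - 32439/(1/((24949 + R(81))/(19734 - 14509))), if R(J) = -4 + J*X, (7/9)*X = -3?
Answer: -584190447/3325 ≈ -1.7570e+5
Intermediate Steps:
X = -27/7 (X = (9/7)*(-3) = -27/7 ≈ -3.8571)
R(J) = -4 - 27*J/7 (R(J) = -4 + J*(-27/7) = -4 - 27*J/7)
-22767 - 32439/(1/((24949 + R(81))/(19734 - 14509))) = -22767 - 32439/(1/((24949 + (-4 - 27/7*81))/(19734 - 14509))) = -22767 - 32439/(1/((24949 + (-4 - 2187/7))/5225)) = -22767 - 32439/(1/((24949 - 2215/7)*(1/5225))) = -22767 - 32439/(1/((172428/7)*(1/5225))) = -22767 - 32439/(1/(172428/36575)) = -22767 - 32439/36575/172428 = -22767 - 32439*172428/36575 = -22767 - 1*508490172/3325 = -22767 - 508490172/3325 = -584190447/3325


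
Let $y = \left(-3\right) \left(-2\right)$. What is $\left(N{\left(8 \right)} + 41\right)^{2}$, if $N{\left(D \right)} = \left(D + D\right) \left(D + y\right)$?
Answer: $70225$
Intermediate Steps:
$y = 6$
$N{\left(D \right)} = 2 D \left(6 + D\right)$ ($N{\left(D \right)} = \left(D + D\right) \left(D + 6\right) = 2 D \left(6 + D\right)$)
$\left(N{\left(8 \right)} + 41\right)^{2} = \left(2 \cdot 8 \left(6 + 8\right) + 41\right)^{2} = \left(2 \cdot 8 \cdot 14 + 41\right)^{2} = \left(224 + 41\right)^{2} = 265^{2} = 70225$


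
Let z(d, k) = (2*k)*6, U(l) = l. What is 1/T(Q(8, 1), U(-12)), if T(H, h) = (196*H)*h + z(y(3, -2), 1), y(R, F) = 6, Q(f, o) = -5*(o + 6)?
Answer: 1/82332 ≈ 1.2146e-5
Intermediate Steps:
Q(f, o) = -30 - 5*o (Q(f, o) = -5*(6 + o) = -30 - 5*o)
z(d, k) = 12*k
T(H, h) = 12 + 196*H*h (T(H, h) = (196*H)*h + 12*1 = 196*H*h + 12 = 12 + 196*H*h)
1/T(Q(8, 1), U(-12)) = 1/(12 + 196*(-30 - 5*1)*(-12)) = 1/(12 + 196*(-30 - 5)*(-12)) = 1/(12 + 196*(-35)*(-12)) = 1/(12 + 82320) = 1/82332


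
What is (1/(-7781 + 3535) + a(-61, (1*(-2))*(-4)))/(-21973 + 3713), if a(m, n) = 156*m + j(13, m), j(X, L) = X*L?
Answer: 8754403/15506392 ≈ 0.56457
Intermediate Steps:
j(X, L) = L*X
a(m, n) = 169*m (a(m, n) = 156*m + m*13 = 156*m + 13*m = 169*m)
(1/(-7781 + 3535) + a(-61, (1*(-2))*(-4)))/(-21973 + 3713) = (1/(-7781 + 3535) + 169*(-61))/(-21973 + 3713) = (1/(-4246) - 10309)/(-18260) = (-1/4246 - 10309)*(-1/18260) = -43772015/4246*(-1/18260) = 8754403/15506392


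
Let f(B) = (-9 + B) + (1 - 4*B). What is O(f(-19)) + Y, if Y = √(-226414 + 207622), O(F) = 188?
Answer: 188 + 18*I*√58 ≈ 188.0 + 137.08*I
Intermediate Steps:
f(B) = -8 - 3*B
Y = 18*I*√58 (Y = √(-18792) = 18*I*√58 ≈ 137.08*I)
O(f(-19)) + Y = 188 + 18*I*√58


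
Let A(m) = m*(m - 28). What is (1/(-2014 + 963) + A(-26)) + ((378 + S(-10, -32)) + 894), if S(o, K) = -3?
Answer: 2809322/1051 ≈ 2673.0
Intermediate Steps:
A(m) = m*(-28 + m)
(1/(-2014 + 963) + A(-26)) + ((378 + S(-10, -32)) + 894) = (1/(-2014 + 963) - 26*(-28 - 26)) + ((378 - 3) + 894) = (1/(-1051) - 26*(-54)) + (375 + 894) = (-1/1051 + 1404) + 1269 = 1475603/1051 + 1269 = 2809322/1051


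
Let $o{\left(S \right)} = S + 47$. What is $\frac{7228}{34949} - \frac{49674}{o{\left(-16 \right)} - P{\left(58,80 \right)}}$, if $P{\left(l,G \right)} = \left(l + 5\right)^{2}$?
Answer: $\frac{882260245}{68814581} \approx 12.821$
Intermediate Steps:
$o{\left(S \right)} = 47 + S$
$P{\left(l,G \right)} = \left(5 + l\right)^{2}$
$\frac{7228}{34949} - \frac{49674}{o{\left(-16 \right)} - P{\left(58,80 \right)}} = \frac{7228}{34949} - \frac{49674}{\left(47 - 16\right) - \left(5 + 58\right)^{2}} = 7228 \cdot \frac{1}{34949} - \frac{49674}{31 - 63^{2}} = \frac{7228}{34949} - \frac{49674}{31 - 3969} = \frac{7228}{34949} - \frac{49674}{-3938} = \frac{7228}{34949} - - \frac{24837}{1969} = \frac{7228}{34949} + \frac{24837}{1969} = \frac{882260245}{68814581}$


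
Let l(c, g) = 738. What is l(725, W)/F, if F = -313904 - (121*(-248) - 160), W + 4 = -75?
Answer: -369/141868 ≈ -0.0026010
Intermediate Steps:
W = -79 (W = -4 - 75 = -79)
F = -283736 (F = -313904 - (-30008 - 160) = -313904 - 1*(-30168) = -313904 + 30168 = -283736)
l(725, W)/F = 738/(-283736) = 738*(-1/283736) = -369/141868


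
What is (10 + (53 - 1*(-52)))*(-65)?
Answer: -7475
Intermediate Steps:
(10 + (53 - 1*(-52)))*(-65) = (10 + (53 + 52))*(-65) = (10 + 105)*(-65) = 115*(-65) = -7475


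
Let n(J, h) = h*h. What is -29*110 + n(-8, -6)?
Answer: -3154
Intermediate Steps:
n(J, h) = h**2
-29*110 + n(-8, -6) = -29*110 + (-6)**2 = -3190 + 36 = -3154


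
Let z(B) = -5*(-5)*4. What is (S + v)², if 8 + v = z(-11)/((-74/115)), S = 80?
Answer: 9523396/1369 ≈ 6956.5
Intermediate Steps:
z(B) = 100 (z(B) = 25*4 = 100)
v = -6046/37 (v = -8 + 100/((-74/115)) = -8 + 100/((-74*1/115)) = -8 + 100/(-74/115) = -8 + 100*(-115/74) = -8 - 5750/37 = -6046/37 ≈ -163.41)
(S + v)² = (80 - 6046/37)² = (-3086/37)² = 9523396/1369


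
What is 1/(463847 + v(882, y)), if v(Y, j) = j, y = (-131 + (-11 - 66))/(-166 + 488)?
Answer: 161/74679263 ≈ 2.1559e-6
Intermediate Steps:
y = -104/161 (y = (-131 - 77)/322 = -208*1/322 = -104/161 ≈ -0.64596)
1/(463847 + v(882, y)) = 1/(463847 - 104/161) = 1/(74679263/161) = 161/74679263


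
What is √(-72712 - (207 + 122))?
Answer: I*√73041 ≈ 270.26*I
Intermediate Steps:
√(-72712 - (207 + 122)) = √(-72712 - 1*329) = √(-72712 - 329) = √(-73041) = I*√73041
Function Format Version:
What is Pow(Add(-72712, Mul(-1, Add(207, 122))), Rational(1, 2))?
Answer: Mul(I, Pow(73041, Rational(1, 2))) ≈ Mul(270.26, I)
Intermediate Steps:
Pow(Add(-72712, Mul(-1, Add(207, 122))), Rational(1, 2)) = Pow(Add(-72712, Mul(-1, 329)), Rational(1, 2)) = Pow(Add(-72712, -329), Rational(1, 2)) = Pow(-73041, Rational(1, 2)) = Mul(I, Pow(73041, Rational(1, 2)))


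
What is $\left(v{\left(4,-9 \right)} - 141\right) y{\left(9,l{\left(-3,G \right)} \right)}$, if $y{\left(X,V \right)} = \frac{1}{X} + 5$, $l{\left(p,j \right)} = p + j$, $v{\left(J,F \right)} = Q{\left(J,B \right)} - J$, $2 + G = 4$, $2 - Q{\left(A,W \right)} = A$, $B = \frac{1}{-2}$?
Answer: $- \frac{2254}{3} \approx -751.33$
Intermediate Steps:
$B = - \frac{1}{2} \approx -0.5$
$Q{\left(A,W \right)} = 2 - A$
$G = 2$ ($G = -2 + 4 = 2$)
$v{\left(J,F \right)} = 2 - 2 J$ ($v{\left(J,F \right)} = \left(2 - J\right) - J = 2 - 2 J$)
$l{\left(p,j \right)} = j + p$
$y{\left(X,V \right)} = 5 + \frac{1}{X}$
$\left(v{\left(4,-9 \right)} - 141\right) y{\left(9,l{\left(-3,G \right)} \right)} = \left(\left(2 - 8\right) - 141\right) \left(5 + \frac{1}{9}\right) = \left(-6 - 141\right) \frac{46}{9} = \left(-147\right) \frac{46}{9} = - \frac{2254}{3}$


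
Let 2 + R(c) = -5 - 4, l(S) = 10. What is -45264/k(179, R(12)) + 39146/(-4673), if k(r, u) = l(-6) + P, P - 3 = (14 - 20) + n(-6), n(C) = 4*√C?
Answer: 46*(-3404*√6 + 4604189*I)/(4673*(-7*I + 4*√6)) ≈ -2193.5 + 3058.6*I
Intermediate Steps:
P = -3 + 4*I*√6 (P = 3 + ((14 - 20) + 4*√(-6)) = 3 + (-6 + 4*(I*√6)) = 3 + (-6 + 4*I*√6) = -3 + 4*I*√6 ≈ -3.0 + 9.798*I)
R(c) = -11 (R(c) = -2 + (-5 - 4) = -2 - 9 = -11)
k(r, u) = 7 + 4*I*√6 (k(r, u) = 10 + (-3 + 4*I*√6) = 7 + 4*I*√6)
-45264/k(179, R(12)) + 39146/(-4673) = -45264/(7 + 4*I*√6) + 39146/(-4673) = -45264/(7 + 4*I*√6) + 39146*(-1/4673) = -45264/(7 + 4*I*√6) - 39146/4673 = -39146/4673 - 45264/(7 + 4*I*√6)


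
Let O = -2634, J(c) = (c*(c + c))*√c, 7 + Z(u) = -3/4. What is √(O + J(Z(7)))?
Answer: √(-42144 + 961*I*√31)/4 ≈ 3.2514 + 51.425*I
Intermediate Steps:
Z(u) = -31/4 (Z(u) = -7 - 3/4 = -7 - 3*¼ = -7 - ¾ = -31/4)
J(c) = 2*c^(5/2) (J(c) = (c*(2*c))*√c = (2*c²)*√c = 2*c^(5/2))
√(O + J(Z(7))) = √(-2634 + 2*(-31/4)^(5/2)) = √(-2634 + 2*(961*I*√31/32)) = √(-2634 + 961*I*√31/16)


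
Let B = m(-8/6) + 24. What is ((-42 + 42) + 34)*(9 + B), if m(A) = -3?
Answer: 1020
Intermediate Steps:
B = 21 (B = -3 + 24 = 21)
((-42 + 42) + 34)*(9 + B) = ((-42 + 42) + 34)*(9 + 21) = (0 + 34)*30 = 34*30 = 1020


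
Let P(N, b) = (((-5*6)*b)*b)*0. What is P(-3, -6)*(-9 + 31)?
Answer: 0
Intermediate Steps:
P(N, b) = 0 (P(N, b) = ((-30*b)*b)*0 = -30*b²*0 = 0)
P(-3, -6)*(-9 + 31) = 0*(-9 + 31) = 0*22 = 0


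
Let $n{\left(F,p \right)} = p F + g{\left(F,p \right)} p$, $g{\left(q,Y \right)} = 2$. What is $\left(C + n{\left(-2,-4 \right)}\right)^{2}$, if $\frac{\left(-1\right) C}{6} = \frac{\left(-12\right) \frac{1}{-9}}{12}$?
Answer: $\frac{4}{9} \approx 0.44444$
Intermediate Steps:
$n{\left(F,p \right)} = 2 p + F p$ ($n{\left(F,p \right)} = p F + 2 p = F p + 2 p = 2 p + F p$)
$C = - \frac{2}{3}$ ($C = - 6 \frac{\left(-12\right) \frac{1}{-9}}{12} = - 6 \left(-12\right) \left(- \frac{1}{9}\right) \frac{1}{12} = - 6 \cdot \frac{4}{3} \cdot \frac{1}{12} = \left(-6\right) \frac{1}{9} = - \frac{2}{3} \approx -0.66667$)
$\left(C + n{\left(-2,-4 \right)}\right)^{2} = \left(- \frac{2}{3} - 4 \left(2 - 2\right)\right)^{2} = \left(- \frac{2}{3} - 0\right)^{2} = \left(- \frac{2}{3} + 0\right)^{2} = \left(- \frac{2}{3}\right)^{2} = \frac{4}{9}$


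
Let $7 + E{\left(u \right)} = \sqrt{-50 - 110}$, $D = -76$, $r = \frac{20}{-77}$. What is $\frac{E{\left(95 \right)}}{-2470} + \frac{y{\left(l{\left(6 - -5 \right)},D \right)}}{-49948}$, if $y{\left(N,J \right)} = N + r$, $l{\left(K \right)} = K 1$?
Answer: $\frac{12439641}{4749805060} - \frac{2 i \sqrt{10}}{1235} \approx 0.002619 - 0.0051211 i$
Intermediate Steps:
$r = - \frac{20}{77}$ ($r = 20 \left(- \frac{1}{77}\right) = - \frac{20}{77} \approx -0.25974$)
$l{\left(K \right)} = K$
$E{\left(u \right)} = -7 + 4 i \sqrt{10}$ ($E{\left(u \right)} = -7 + \sqrt{-50 - 110} = -7 + \sqrt{-160} = -7 + 4 i \sqrt{10}$)
$y{\left(N,J \right)} = - \frac{20}{77} + N$ ($y{\left(N,J \right)} = N - \frac{20}{77} = - \frac{20}{77} + N$)
$\frac{E{\left(95 \right)}}{-2470} + \frac{y{\left(l{\left(6 - -5 \right)},D \right)}}{-49948} = \frac{-7 + 4 i \sqrt{10}}{-2470} + \frac{- \frac{20}{77} + \left(6 - -5\right)}{-49948} = \left(-7 + 4 i \sqrt{10}\right) \left(- \frac{1}{2470}\right) + \left(- \frac{20}{77} + \left(6 + 5\right)\right) \left(- \frac{1}{49948}\right) = \left(\frac{7}{2470} - \frac{2 i \sqrt{10}}{1235}\right) + \left(- \frac{20}{77} + 11\right) \left(- \frac{1}{49948}\right) = \left(\frac{7}{2470} - \frac{2 i \sqrt{10}}{1235}\right) + \frac{827}{77} \left(- \frac{1}{49948}\right) = \left(\frac{7}{2470} - \frac{2 i \sqrt{10}}{1235}\right) - \frac{827}{3845996} = \frac{12439641}{4749805060} - \frac{2 i \sqrt{10}}{1235}$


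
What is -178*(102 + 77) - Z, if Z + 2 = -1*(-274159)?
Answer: -306019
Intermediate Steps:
Z = 274157 (Z = -2 - 1*(-274159) = -2 + 274159 = 274157)
-178*(102 + 77) - Z = -178*(102 + 77) - 1*274157 = -178*179 - 274157 = -31862 - 274157 = -306019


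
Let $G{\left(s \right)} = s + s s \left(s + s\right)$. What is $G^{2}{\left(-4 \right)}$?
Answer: $17424$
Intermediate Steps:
$G{\left(s \right)} = s + 2 s^{3}$ ($G{\left(s \right)} = s + s s 2 s = s + s 2 s^{2} = s + 2 s^{3}$)
$G^{2}{\left(-4 \right)} = \left(-4 + 2 \left(-4\right)^{3}\right)^{2} = \left(-4 + 2 \left(-64\right)\right)^{2} = \left(-4 - 128\right)^{2} = \left(-132\right)^{2} = 17424$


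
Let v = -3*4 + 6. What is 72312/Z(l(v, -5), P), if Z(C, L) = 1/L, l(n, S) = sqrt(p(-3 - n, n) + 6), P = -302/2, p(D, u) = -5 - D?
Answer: -10919112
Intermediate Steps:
v = -6 (v = -12 + 6 = -6)
P = -151 (P = -302*1/2 = -151)
l(n, S) = sqrt(4 + n) (l(n, S) = sqrt((-5 - (-3 - n)) + 6) = sqrt((-5 + (3 + n)) + 6) = sqrt((-2 + n) + 6) = sqrt(4 + n))
72312/Z(l(v, -5), P) = 72312/(1/(-151)) = 72312/(-1/151) = 72312*(-151) = -10919112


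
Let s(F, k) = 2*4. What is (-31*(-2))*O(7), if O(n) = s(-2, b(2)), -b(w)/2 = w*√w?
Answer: 496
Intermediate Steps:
b(w) = -2*w^(3/2) (b(w) = -2*w*√w = -2*w^(3/2))
s(F, k) = 8
O(n) = 8
(-31*(-2))*O(7) = -31*(-2)*8 = 62*8 = 496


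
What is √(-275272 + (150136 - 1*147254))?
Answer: I*√272390 ≈ 521.91*I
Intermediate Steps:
√(-275272 + (150136 - 1*147254)) = √(-275272 + (150136 - 147254)) = √(-275272 + 2882) = √(-272390) = I*√272390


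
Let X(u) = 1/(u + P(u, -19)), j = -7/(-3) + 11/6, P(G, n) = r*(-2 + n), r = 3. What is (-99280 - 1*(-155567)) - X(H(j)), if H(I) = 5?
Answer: 3264647/58 ≈ 56287.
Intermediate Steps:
P(G, n) = -6 + 3*n (P(G, n) = 3*(-2 + n) = -6 + 3*n)
j = 25/6 (j = -7*(-⅓) + 11*(⅙) = 7/3 + 11/6 = 25/6 ≈ 4.1667)
X(u) = 1/(-63 + u) (X(u) = 1/(u + (-6 + 3*(-19))) = 1/(u + (-6 - 57)) = 1/(u - 63) = 1/(-63 + u))
(-99280 - 1*(-155567)) - X(H(j)) = (-99280 - 1*(-155567)) - 1/(-63 + 5) = (-99280 + 155567) - 1/(-58) = 56287 - 1*(-1/58) = 56287 + 1/58 = 3264647/58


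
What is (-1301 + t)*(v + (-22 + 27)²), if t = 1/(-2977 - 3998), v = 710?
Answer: -444649324/465 ≈ -9.5624e+5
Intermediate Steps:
t = -1/6975 (t = 1/(-6975) = -1/6975 ≈ -0.00014337)
(-1301 + t)*(v + (-22 + 27)²) = (-1301 - 1/6975)*(710 + (-22 + 27)²) = -9074476*(710 + 5²)/6975 = -9074476*(710 + 25)/6975 = -9074476/6975*735 = -444649324/465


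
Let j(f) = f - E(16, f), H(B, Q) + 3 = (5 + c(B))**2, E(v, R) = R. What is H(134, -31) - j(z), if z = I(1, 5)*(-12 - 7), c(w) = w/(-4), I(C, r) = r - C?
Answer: 3237/4 ≈ 809.25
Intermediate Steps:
c(w) = -w/4 (c(w) = w*(-1/4) = -w/4)
H(B, Q) = -3 + (5 - B/4)**2
z = -76 (z = (5 - 1*1)*(-12 - 7) = (5 - 1)*(-19) = 4*(-19) = -76)
j(f) = 0 (j(f) = f - f = 0)
H(134, -31) - j(z) = (-3 + (-20 + 134)**2/16) - 1*0 = (-3 + (1/16)*114**2) + 0 = (-3 + (1/16)*12996) + 0 = (-3 + 3249/4) + 0 = 3237/4 + 0 = 3237/4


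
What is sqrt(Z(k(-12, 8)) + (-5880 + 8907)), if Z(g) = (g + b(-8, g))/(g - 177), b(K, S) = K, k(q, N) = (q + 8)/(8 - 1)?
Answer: 3*sqrt(519659767)/1243 ≈ 55.019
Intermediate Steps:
k(q, N) = 8/7 + q/7 (k(q, N) = (8 + q)/7 = (8 + q)*(1/7) = 8/7 + q/7)
Z(g) = (-8 + g)/(-177 + g) (Z(g) = (g - 8)/(g - 177) = (-8 + g)/(-177 + g))
sqrt(Z(k(-12, 8)) + (-5880 + 8907)) = sqrt((-8 + (8/7 + (1/7)*(-12)))/(-177 + (8/7 + (1/7)*(-12))) + (-5880 + 8907)) = sqrt((-8 + (8/7 - 12/7))/(-177 + (8/7 - 12/7)) + 3027) = sqrt((-8 - 4/7)/(-177 - 4/7) + 3027) = sqrt(-60/7/(-1243/7) + 3027) = sqrt(-7/1243*(-60/7) + 3027) = sqrt(60/1243 + 3027) = sqrt(3762621/1243) = 3*sqrt(519659767)/1243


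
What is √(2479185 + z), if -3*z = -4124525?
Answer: 4*√2167890/3 ≈ 1963.2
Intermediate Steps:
z = 4124525/3 (z = -⅓*(-4124525) = 4124525/3 ≈ 1.3748e+6)
√(2479185 + z) = √(2479185 + 4124525/3) = √(11562080/3) = 4*√2167890/3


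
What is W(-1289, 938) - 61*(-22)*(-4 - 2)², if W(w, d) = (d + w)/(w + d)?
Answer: 48313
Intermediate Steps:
W(w, d) = 1 (W(w, d) = (d + w)/(d + w) = 1)
W(-1289, 938) - 61*(-22)*(-4 - 2)² = 1 - 61*(-22)*(-4 - 2)² = 1 - (-1342)*(-6)² = 1 - (-1342)*36 = 1 - 1*(-48312) = 1 + 48312 = 48313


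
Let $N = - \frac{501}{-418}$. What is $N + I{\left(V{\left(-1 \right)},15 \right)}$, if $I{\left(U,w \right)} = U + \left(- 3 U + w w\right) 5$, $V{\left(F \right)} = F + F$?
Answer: $\frac{482455}{418} \approx 1154.2$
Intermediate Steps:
$V{\left(F \right)} = 2 F$
$I{\left(U,w \right)} = - 14 U + 5 w^{2}$ ($I{\left(U,w \right)} = U + \left(- 3 U + w^{2}\right) 5 = U + \left(w^{2} - 3 U\right) 5 = U - \left(- 5 w^{2} + 15 U\right) = - 14 U + 5 w^{2}$)
$N = \frac{501}{418}$ ($N = \left(-501\right) \left(- \frac{1}{418}\right) = \frac{501}{418} \approx 1.1986$)
$N + I{\left(V{\left(-1 \right)},15 \right)} = \frac{501}{418} + \left(- 14 \cdot 2 \left(-1\right) + 5 \cdot 15^{2}\right) = \frac{501}{418} + \left(\left(-14\right) \left(-2\right) + 5 \cdot 225\right) = \frac{501}{418} + \left(28 + 1125\right) = \frac{501}{418} + 1153 = \frac{482455}{418}$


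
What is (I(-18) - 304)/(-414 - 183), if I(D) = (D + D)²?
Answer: -992/597 ≈ -1.6616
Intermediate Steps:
I(D) = 4*D² (I(D) = (2*D)² = 4*D²)
(I(-18) - 304)/(-414 - 183) = (4*(-18)² - 304)/(-414 - 183) = (4*324 - 304)/(-597) = (1296 - 304)*(-1/597) = 992*(-1/597) = -992/597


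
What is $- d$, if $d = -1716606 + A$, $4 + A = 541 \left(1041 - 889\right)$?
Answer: $1634378$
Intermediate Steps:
$A = 82228$ ($A = -4 + 541 \left(1041 - 889\right) = -4 + 541 \cdot 152 = -4 + 82232 = 82228$)
$d = -1634378$ ($d = -1716606 + 82228 = -1634378$)
$- d = \left(-1\right) \left(-1634378\right) = 1634378$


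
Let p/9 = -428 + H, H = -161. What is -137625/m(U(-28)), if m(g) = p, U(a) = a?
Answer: 45875/1767 ≈ 25.962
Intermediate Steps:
p = -5301 (p = 9*(-428 - 161) = 9*(-589) = -5301)
m(g) = -5301
-137625/m(U(-28)) = -137625/(-5301) = -137625*(-1/5301) = 45875/1767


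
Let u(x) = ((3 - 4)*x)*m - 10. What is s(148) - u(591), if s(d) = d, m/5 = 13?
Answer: 38573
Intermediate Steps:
m = 65 (m = 5*13 = 65)
u(x) = -10 - 65*x (u(x) = ((3 - 4)*x)*65 - 10 = -x*65 - 10 = -65*x - 10 = -10 - 65*x)
s(148) - u(591) = 148 - (-10 - 65*591) = 148 - (-10 - 38415) = 148 - 1*(-38425) = 148 + 38425 = 38573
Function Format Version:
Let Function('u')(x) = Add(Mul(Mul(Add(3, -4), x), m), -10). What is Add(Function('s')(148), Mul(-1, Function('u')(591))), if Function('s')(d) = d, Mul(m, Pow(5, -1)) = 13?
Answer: 38573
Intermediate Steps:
m = 65 (m = Mul(5, 13) = 65)
Function('u')(x) = Add(-10, Mul(-65, x)) (Function('u')(x) = Add(Mul(Mul(Add(3, -4), x), 65), -10) = Add(Mul(Mul(-1, x), 65), -10) = Add(Mul(-65, x), -10) = Add(-10, Mul(-65, x)))
Add(Function('s')(148), Mul(-1, Function('u')(591))) = Add(148, Mul(-1, Add(-10, Mul(-65, 591)))) = Add(148, Mul(-1, Add(-10, -38415))) = Add(148, Mul(-1, -38425)) = Add(148, 38425) = 38573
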